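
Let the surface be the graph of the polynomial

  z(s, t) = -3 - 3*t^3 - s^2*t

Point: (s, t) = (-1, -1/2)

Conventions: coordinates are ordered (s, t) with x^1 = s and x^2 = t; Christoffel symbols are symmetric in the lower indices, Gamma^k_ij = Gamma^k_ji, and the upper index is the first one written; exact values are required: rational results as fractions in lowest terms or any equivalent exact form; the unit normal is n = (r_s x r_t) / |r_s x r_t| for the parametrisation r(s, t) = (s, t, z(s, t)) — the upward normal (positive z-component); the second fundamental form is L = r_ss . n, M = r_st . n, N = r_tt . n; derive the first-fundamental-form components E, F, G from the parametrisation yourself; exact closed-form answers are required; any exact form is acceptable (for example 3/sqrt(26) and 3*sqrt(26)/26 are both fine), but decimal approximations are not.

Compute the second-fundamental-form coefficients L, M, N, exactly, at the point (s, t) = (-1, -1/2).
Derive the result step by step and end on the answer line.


z_s = -1, z_t = -13/4, z_ss = 1, z_st = 2, z_tt = 9
E = 2, F = 13/4, G = 185/16; answer radicand W^2 = 201/16
unnormalised second-form numerators: l = 1, m = 2, n = 9; L = l/sqrt(201/16), and similarly M = m/sqrt(W^2), N = n/sqrt(W^2)

Answer: L = 4*sqrt(201)/201, M = 8*sqrt(201)/201, N = 12*sqrt(201)/67


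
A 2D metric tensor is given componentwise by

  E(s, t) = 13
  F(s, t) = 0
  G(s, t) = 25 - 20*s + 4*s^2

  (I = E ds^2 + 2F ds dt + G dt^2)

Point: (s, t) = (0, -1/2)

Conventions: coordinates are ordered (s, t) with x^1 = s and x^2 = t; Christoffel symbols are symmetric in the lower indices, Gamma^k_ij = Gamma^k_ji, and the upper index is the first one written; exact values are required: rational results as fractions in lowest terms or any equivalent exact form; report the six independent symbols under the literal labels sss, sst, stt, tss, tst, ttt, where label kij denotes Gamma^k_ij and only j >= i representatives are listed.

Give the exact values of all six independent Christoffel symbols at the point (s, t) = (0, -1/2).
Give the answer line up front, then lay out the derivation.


Answer: Gamma_sss = 0, Gamma_sst = 0, Gamma_stt = 10/13, Gamma_tss = 0, Gamma_tst = -2/5, Gamma_ttt = 0

E = 13, F = 0, G = 25 at the point
E_s = 0, E_t = 0, F_s = 0, F_t = 0, G_s = -20, G_t = 0
EG - F^2 = 325;  g^inv = (1/325) * [[25, 0], [0, 13]]
first-kind symbols [ij,l] = (1/2)(d_i g_jl + d_j g_il - d_l g_ij): [ss,s] = E_s/2 = 0, [ss,t] = F_s - E_t/2 = 0, [st,s] = E_t/2 = 0, [st,t] = G_s/2 = -10, [tt,s] = F_t - G_s/2 = 10, [tt,t] = G_t/2 = 0
Gamma^s_ij = (G*[ij,s] - F*[ij,t])/(EG - F^2), Gamma^t_ij = (E*[ij,t] - F*[ij,s])/(EG - F^2)


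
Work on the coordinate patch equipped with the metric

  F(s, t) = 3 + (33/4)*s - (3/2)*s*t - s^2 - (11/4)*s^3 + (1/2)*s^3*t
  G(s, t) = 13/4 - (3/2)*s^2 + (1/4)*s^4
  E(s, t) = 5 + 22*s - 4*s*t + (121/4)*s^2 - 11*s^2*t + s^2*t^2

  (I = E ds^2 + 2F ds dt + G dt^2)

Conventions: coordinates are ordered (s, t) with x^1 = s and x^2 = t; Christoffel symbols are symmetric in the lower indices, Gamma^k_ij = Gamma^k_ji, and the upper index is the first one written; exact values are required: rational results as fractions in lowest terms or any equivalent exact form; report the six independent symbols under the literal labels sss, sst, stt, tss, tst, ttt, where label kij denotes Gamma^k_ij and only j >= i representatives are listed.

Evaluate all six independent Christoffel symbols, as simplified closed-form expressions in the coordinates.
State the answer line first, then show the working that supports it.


Answer: Gamma_sss = (4*s*t^2 - 44*s*t + 121*s - 8*t + 44)/(s^4 + 4*s^2*t^2 - 44*s^2*t + 115*s^2 - 16*s*t + 88*s + 29), Gamma_sst = (4*s^2*t - 22*s^2 - 8*s)/(s^4 + 4*s^2*t^2 - 44*s^2*t + 115*s^2 - 16*s*t + 88*s + 29), Gamma_stt = 0, Gamma_tss = (2*s^2*t - 11*s^2 - 6*t + 33)/(s^4 + 4*s^2*t^2 - 44*s^2*t + 115*s^2 - 16*s*t + 88*s + 29), Gamma_tst = (2*s^3 - 6*s)/(s^4 + 4*s^2*t^2 - 44*s^2*t + 115*s^2 - 16*s*t + 88*s + 29), Gamma_ttt = 0

E = 5 + 22*s - 4*s*t + (121/4)*s^2 - 11*s^2*t + s^2*t^2; F = 3 + (33/4)*s - (3/2)*s*t - s^2 - (11/4)*s^3 + (1/2)*s^3*t; G = 13/4 - (3/2)*s^2 + (1/4)*s^4
Gamma^k_ij = (1/2) g^{kl} (d_i g_jl + d_j g_il - d_l g_ij), with g^inv = (1/(EG-F^2)) [[G, -F], [-F, E]]
first partials: E_s = 22 - 4*t + (121/2)*s - 22*s*t + 2*s*t^2, E_t = -4*s - 11*s^2 + 2*s^2*t, F_s = 33/4 - (3/2)*t - 2*s - (33/4)*s^2 + (3/2)*s^2*t, F_t = -(3/2)*s + (1/2)*s^3, G_s = -3*s + s^3, G_t = 0
D = EG - F^2 = 29/4 + 22*s - 4*s*t + (115/4)*s^2 - 11*s^2*t + s^2*t^2 + (1/4)*s^4
expanded: Gamma^s_ss = (G E_s - 2F F_s + F E_t)/(2D), Gamma^s_st = (G E_t - F G_s)/(2D), Gamma^s_tt = (2G F_t - G G_s - F G_t)/(2D), Gamma^t_ss = (2E F_s - E E_t - F E_s)/(2D), Gamma^t_st = (E G_s - F E_t)/(2D), Gamma^t_tt = (E G_t - 2F F_t + F G_s)/(2D); substitute and cancel common factors


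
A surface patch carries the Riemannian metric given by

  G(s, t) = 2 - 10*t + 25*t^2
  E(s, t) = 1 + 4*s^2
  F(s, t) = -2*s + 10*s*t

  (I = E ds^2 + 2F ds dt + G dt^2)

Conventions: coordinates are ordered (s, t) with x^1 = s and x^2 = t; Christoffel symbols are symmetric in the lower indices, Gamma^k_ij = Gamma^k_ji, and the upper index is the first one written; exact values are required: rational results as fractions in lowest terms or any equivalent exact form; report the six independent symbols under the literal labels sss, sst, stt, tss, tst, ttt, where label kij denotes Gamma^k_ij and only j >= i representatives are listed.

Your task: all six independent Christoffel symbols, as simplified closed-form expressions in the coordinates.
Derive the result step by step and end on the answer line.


E = 1 + 4*s^2; F = -2*s + 10*s*t; G = 2 - 10*t + 25*t^2
Gamma^k_ij = (1/2) g^{kl} (d_i g_jl + d_j g_il - d_l g_ij), with g^inv = (1/(EG-F^2)) [[G, -F], [-F, E]]
first partials: E_s = 8*s, E_t = 0, F_s = -2 + 10*t, F_t = 10*s, G_s = 0, G_t = -10 + 50*t
D = EG - F^2 = 2 - 10*t + 25*t^2 + 4*s^2
expanded: Gamma^s_ss = (G E_s - 2F F_s + F E_t)/(2D), Gamma^s_st = (G E_t - F G_s)/(2D), Gamma^s_tt = (2G F_t - G G_s - F G_t)/(2D), Gamma^t_ss = (2E F_s - E E_t - F E_s)/(2D), Gamma^t_st = (E G_s - F E_t)/(2D), Gamma^t_tt = (E G_t - 2F F_t + F G_s)/(2D); substitute and cancel common factors

Answer: Gamma_sss = 4*s/(4*s^2 + 25*t^2 - 10*t + 2), Gamma_sst = 0, Gamma_stt = 10*s/(4*s^2 + 25*t^2 - 10*t + 2), Gamma_tss = (10*t - 2)/(4*s^2 + 25*t^2 - 10*t + 2), Gamma_tst = 0, Gamma_ttt = (25*t - 5)/(4*s^2 + 25*t^2 - 10*t + 2)


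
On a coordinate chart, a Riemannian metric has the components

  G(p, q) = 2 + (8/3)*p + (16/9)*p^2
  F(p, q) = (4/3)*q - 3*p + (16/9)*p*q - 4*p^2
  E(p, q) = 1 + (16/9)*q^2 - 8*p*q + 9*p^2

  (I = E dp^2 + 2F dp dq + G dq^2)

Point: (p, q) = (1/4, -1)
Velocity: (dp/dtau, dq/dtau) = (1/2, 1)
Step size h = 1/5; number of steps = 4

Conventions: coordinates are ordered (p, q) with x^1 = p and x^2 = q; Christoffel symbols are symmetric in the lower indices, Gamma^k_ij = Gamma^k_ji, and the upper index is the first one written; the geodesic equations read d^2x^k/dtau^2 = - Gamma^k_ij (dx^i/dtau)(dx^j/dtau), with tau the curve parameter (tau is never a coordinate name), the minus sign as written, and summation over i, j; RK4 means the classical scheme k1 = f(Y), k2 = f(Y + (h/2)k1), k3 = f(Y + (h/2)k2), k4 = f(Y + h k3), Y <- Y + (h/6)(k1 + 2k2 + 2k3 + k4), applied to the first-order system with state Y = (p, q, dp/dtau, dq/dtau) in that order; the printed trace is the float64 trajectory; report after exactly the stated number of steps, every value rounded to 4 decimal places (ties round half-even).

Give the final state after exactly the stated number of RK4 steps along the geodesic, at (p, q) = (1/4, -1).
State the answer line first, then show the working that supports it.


Answer: p = 0.6956, q = -0.2318, dp/dtau = 0.6032, dq/dtau = 0.9255

f(Y) = (dp/dtau, dq/dtau, -Gamma^p_ij Y'^i Y'^j, -Gamma^q_ij Y'^i Y'^j) with the Gammas evaluated at the stage position; h = 0.200000; intermediate values shown to 6 dp
step 0: p = 0.2500, q = -1.0000, dp/dtau = 0.5000, dq/dtau = 1.0000
step 1:
  k1: at (p, q) = (0.250000, -1.000000), (dp/dtau, dq/dtau) = (0.500000, 1.000000); Gamma_ppp = 0.878049, Gamma_ppq = -0.390244, Gamma_pqq = 0.000000, Gamma_qpp = -0.561951, Gamma_qpq = 0.249756, Gamma_qqq = 0.000000; k1 = (0.500000, 1.000000, 0.170732, -0.109268)
  k2: at (p, q) = (0.300000, -0.900000), (dp/dtau, dq/dtau) = (0.517073, 0.989073); Gamma_ppp = 0.854817, Gamma_ppq = -0.379919, Gamma_pqq = 0.000000, Gamma_qpp = -0.569878, Gamma_qpq = 0.253279, Gamma_qqq = 0.000000; k2 = (0.517073, 0.989073, 0.160051, -0.106700)
  k3: at (p, q) = (0.301707, -0.901093), (dp/dtau, dq/dtau) = (0.516005, 0.989330); Gamma_ppp = 0.853551, Gamma_ppq = -0.379356, Gamma_pqq = 0.000000, Gamma_qpp = -0.568179, Gamma_qpq = 0.252524, Gamma_qqq = 0.000000; k3 = (0.516005, 0.989330, 0.160054, -0.106543)
  k4: at (p, q) = (0.353201, -0.802134), (dp/dtau, dq/dtau) = (0.532011, 0.978691); Gamma_ppp = 0.829872, Gamma_ppq = -0.368832, Gamma_pqq = 0.000000, Gamma_qpp = -0.573331, Gamma_qpq = 0.254814, Gamma_qqq = 0.000000; k4 = (0.532011, 0.978691, 0.149200, -0.103077)
  Y <- Y + (h/6)(k1 + 2k2 + 2k3 + k4): p = 0.3533, q = -0.8022, dp/dtau = 0.5320, dq/dtau = 0.9787
step 2:
  k1: at (p, q) = (0.353272, -0.802150), (dp/dtau, dq/dtau) = (0.532005, 0.978706); Gamma_ppp = 0.829826, Gamma_ppq = -0.368812, Gamma_pqq = 0.000000, Gamma_qpp = -0.573273, Gamma_qpq = 0.254788, Gamma_qqq = 0.000000; k1 = (0.532005, 0.978706, 0.149198, -0.103071)
  k2: at (p, q) = (0.406473, -0.704280), (dp/dtau, dq/dtau) = (0.546924, 0.968399); Gamma_ppp = 0.805736, Gamma_ppq = -0.358105, Gamma_pqq = 0.000000, Gamma_qpp = -0.575604, Gamma_qpq = 0.255824, Gamma_qqq = 0.000000; k2 = (0.546924, 0.968399, 0.138317, -0.098811)
  k3: at (p, q) = (0.407965, -0.705310), (dp/dtau, dq/dtau) = (0.545836, 0.968824); Gamma_ppp = 0.804773, Gamma_ppq = -0.357677, Gamma_pqq = 0.000000, Gamma_qpp = -0.574101, Gamma_qpq = 0.255156, Gamma_qqq = 0.000000; k3 = (0.545836, 0.968824, 0.138521, -0.098817)
  k4: at (p, q) = (0.462440, -0.608385), (dp/dtau, dq/dtau) = (0.559709, 0.958942); Gamma_ppp = 0.780833, Gamma_ppq = -0.347037, Gamma_pqq = 0.000000, Gamma_qpp = -0.574157, Gamma_qpq = 0.255181, Gamma_qqq = 0.000000; k4 = (0.559709, 0.958942, 0.127914, -0.094057)
  Y <- Y + (h/6)(k1 + 2k2 + 2k3 + k4): p = 0.4625, q = -0.6084, dp/dtau = 0.5597, dq/dtau = 0.9590
step 3:
  k1: at (p, q) = (0.462513, -0.608414), (dp/dtau, dq/dtau) = (0.559698, 0.958959); Gamma_ppp = 0.780790, Gamma_ppq = -0.347018, Gamma_pqq = 0.000000, Gamma_qpp = -0.574093, Gamma_qpq = 0.255152, Gamma_qqq = 0.000000; k1 = (0.559698, 0.958959, 0.127916, -0.094053)
  k2: at (p, q) = (0.518483, -0.512518), (dp/dtau, dq/dtau) = (0.572489, 0.949554); Gamma_ppp = 0.756968, Gamma_ppq = -0.336430, Gamma_pqq = 0.000000, Gamma_qpp = -0.571853, Gamma_qpq = 0.254157, Gamma_qqq = 0.000000; k2 = (0.572489, 0.949554, 0.117682, -0.088903)
  k3: at (p, q) = (0.519762, -0.513458), (dp/dtau, dq/dtau) = (0.571466, 0.950069); Gamma_ppp = 0.756253, Gamma_ppq = -0.336112, Gamma_pqq = 0.000000, Gamma_qpp = -0.570591, Gamma_qpq = 0.253596, Gamma_qqq = 0.000000; k3 = (0.571466, 0.950069, 0.118000, -0.089031)
  k4: at (p, q) = (0.576807, -0.418400), (dp/dtau, dq/dtau) = (0.583298, 0.941153); Gamma_ppp = 0.732964, Gamma_ppq = -0.325762, Gamma_pqq = 0.000000, Gamma_qpp = -0.566655, Gamma_qpq = 0.251847, Gamma_qqq = 0.000000; k4 = (0.583298, 0.941153, 0.108288, -0.083717)
  Y <- Y + (h/6)(k1 + 2k2 + 2k3 + k4): p = 0.5769, q = -0.4184, dp/dtau = 0.5833, dq/dtau = 0.9412
step 4:
  k1: at (p, q) = (0.576877, -0.418435), (dp/dtau, dq/dtau) = (0.583283, 0.941172); Gamma_ppp = 0.732929, Gamma_ppq = -0.325746, Gamma_pqq = 0.000000, Gamma_qpp = -0.566594, Gamma_qpq = 0.251819, Gamma_qqq = 0.000000; k1 = (0.583283, 0.941172, 0.108293, -0.083716)
  k2: at (p, q) = (0.635205, -0.324318), (dp/dtau, dq/dtau) = (0.594113, 0.932800); Gamma_ppp = 0.710102, Gamma_ppq = -0.315601, Gamma_pqq = 0.000000, Gamma_qpp = -0.560947, Gamma_qpq = 0.249310, Gamma_qqq = 0.000000; k2 = (0.594113, 0.932800, 0.099160, -0.078332)
  k3: at (p, q) = (0.636288, -0.325155), (dp/dtau, dq/dtau) = (0.593199, 0.933338); Gamma_ppp = 0.709577, Gamma_ppq = -0.315368, Gamma_pqq = 0.000000, Gamma_qpp = -0.559925, Gamma_qpq = 0.248856, Gamma_qqq = 0.000000; k3 = (0.593199, 0.933338, 0.099520, -0.078531)
  k4: at (p, q) = (0.695517, -0.231767), (dp/dtau, dq/dtau) = (0.603187, 0.925465); Gamma_ppp = 0.687496, Gamma_ppq = -0.305554, Gamma_pqq = 0.000000, Gamma_qpp = -0.553124, Gamma_qpq = 0.245833, Gamma_qqq = 0.000000; k4 = (0.603187, 0.925465, 0.091003, -0.073216)
  Y <- Y + (h/6)(k1 + 2k2 + 2k3 + k4): p = 0.6956, q = -0.2318, dp/dtau = 0.6032, dq/dtau = 0.9255


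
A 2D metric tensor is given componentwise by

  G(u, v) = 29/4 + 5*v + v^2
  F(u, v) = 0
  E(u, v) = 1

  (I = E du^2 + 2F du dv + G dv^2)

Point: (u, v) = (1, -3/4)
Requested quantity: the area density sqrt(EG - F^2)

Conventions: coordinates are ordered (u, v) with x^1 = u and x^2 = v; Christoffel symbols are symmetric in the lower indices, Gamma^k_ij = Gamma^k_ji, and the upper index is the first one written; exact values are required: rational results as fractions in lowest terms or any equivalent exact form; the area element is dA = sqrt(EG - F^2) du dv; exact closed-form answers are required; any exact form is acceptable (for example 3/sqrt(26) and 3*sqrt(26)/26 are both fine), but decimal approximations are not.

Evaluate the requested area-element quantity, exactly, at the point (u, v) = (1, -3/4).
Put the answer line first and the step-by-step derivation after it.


Answer: sqrt(EG - F^2) = sqrt(65)/4

E = 1, F = 0, G = 65/16; EG - F^2 = 65/16


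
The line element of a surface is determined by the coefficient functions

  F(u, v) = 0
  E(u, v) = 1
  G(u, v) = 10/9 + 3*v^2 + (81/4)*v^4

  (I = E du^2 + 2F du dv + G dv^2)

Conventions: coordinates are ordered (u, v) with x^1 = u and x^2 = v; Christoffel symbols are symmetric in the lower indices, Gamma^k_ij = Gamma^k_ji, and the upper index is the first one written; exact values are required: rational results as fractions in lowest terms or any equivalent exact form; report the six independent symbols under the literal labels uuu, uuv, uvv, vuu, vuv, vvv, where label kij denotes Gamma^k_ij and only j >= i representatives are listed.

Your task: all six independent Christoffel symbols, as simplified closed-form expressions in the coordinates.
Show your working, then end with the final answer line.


E = 1; F = 0; G = 10/9 + 3*v^2 + (81/4)*v^4
Gamma^k_ij = (1/2) g^{kl} (d_i g_jl + d_j g_il - d_l g_ij), with g^inv = (1/(EG-F^2)) [[G, -F], [-F, E]]
first partials: E_u = 0, E_v = 0, F_u = 0, F_v = 0, G_u = 0, G_v = 6*v + 81*v^3
D = EG - F^2 = 10/9 + 3*v^2 + (81/4)*v^4
expanded: Gamma^u_uu = (G E_u - 2F F_u + F E_v)/(2D), Gamma^u_uv = (G E_v - F G_u)/(2D), Gamma^u_vv = (2G F_v - G G_u - F G_v)/(2D), Gamma^v_uu = (2E F_u - E E_v - F E_u)/(2D), Gamma^v_uv = (E G_u - F E_v)/(2D), Gamma^v_vv = (E G_v - 2F F_v + F G_u)/(2D); substitute and cancel common factors

Answer: Gamma_uuu = 0, Gamma_uuv = 0, Gamma_uvv = 0, Gamma_vuu = 0, Gamma_vuv = 0, Gamma_vvv = (1458*v^3 + 108*v)/(729*v^4 + 108*v^2 + 40)


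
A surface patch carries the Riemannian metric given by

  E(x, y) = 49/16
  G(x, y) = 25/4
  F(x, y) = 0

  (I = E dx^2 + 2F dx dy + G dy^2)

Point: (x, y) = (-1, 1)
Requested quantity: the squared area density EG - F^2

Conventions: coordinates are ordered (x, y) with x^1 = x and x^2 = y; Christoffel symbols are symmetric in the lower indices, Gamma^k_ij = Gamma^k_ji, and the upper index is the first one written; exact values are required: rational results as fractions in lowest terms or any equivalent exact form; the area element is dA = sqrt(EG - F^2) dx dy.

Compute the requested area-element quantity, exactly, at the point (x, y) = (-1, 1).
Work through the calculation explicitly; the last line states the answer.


E = 49/16, F = 0, G = 25/4; EG - F^2 = 1225/64

Answer: EG - F^2 = 1225/64


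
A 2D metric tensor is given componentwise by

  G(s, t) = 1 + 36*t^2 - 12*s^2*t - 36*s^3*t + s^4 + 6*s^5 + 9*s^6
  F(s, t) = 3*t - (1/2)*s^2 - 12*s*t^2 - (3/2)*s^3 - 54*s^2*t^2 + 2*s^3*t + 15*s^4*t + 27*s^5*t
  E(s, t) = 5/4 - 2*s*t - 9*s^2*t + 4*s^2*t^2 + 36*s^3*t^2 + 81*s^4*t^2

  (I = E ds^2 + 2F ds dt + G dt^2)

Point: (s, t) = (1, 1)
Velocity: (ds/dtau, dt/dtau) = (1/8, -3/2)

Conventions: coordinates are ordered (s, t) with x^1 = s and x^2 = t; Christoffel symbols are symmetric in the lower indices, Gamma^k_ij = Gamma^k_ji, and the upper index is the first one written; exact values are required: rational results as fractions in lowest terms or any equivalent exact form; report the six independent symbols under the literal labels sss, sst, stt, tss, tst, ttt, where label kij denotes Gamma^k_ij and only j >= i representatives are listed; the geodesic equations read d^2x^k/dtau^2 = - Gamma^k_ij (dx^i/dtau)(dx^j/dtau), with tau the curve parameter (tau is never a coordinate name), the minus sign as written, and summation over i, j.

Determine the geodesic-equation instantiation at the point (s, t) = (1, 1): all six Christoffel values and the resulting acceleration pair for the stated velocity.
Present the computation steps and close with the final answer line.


E = 445/4, F = -21, G = 5 at the point
E_s = 420, E_t = 231, F_s = 151/2, F_t = -85, G_s = -44, G_t = 24
EG - F^2 = 461/4;  g^inv = (4/461) * [[5, 21], [21, 445/4]]
first-kind symbols [ij,l] = (1/2)(d_i g_jl + d_j g_il - d_l g_ij): [ss,s] = E_s/2 = 210, [ss,t] = F_s - E_t/2 = -40, [st,s] = E_t/2 = 231/2, [st,t] = G_s/2 = -22, [tt,s] = F_t - G_s/2 = -63, [tt,t] = G_t/2 = 12
Gamma^s_ij = (G*[ij,s] - F*[ij,t])/(EG - F^2), Gamma^t_ij = (E*[ij,t] - F*[ij,s])/(EG - F^2)
Gamma_sss = 840/461, Gamma_sst = 462/461, Gamma_stt = -252/461, Gamma_tss = -160/461, Gamma_tst = -88/461, Gamma_ttt = 48/461
d^2s/dtau^2 = -(Gamma_sss*(1/8)^2 + 2*Gamma_sst*(1/8)*(-3/2) + Gamma_stt*(-3/2)^2) = 5817/3688
d^2t/dtau^2 = -(Gamma_tss*(1/8)^2 + 2*Gamma_tst*(1/8)*(-3/2) + Gamma_ttt*(-3/2)^2) = -277/922

Answer: Gamma_sss = 840/461, Gamma_sst = 462/461, Gamma_stt = -252/461, Gamma_tss = -160/461, Gamma_tst = -88/461, Gamma_ttt = 48/461; accelerations (d^2s/dtau^2, d^2t/dtau^2) = (5817/3688, -277/922)


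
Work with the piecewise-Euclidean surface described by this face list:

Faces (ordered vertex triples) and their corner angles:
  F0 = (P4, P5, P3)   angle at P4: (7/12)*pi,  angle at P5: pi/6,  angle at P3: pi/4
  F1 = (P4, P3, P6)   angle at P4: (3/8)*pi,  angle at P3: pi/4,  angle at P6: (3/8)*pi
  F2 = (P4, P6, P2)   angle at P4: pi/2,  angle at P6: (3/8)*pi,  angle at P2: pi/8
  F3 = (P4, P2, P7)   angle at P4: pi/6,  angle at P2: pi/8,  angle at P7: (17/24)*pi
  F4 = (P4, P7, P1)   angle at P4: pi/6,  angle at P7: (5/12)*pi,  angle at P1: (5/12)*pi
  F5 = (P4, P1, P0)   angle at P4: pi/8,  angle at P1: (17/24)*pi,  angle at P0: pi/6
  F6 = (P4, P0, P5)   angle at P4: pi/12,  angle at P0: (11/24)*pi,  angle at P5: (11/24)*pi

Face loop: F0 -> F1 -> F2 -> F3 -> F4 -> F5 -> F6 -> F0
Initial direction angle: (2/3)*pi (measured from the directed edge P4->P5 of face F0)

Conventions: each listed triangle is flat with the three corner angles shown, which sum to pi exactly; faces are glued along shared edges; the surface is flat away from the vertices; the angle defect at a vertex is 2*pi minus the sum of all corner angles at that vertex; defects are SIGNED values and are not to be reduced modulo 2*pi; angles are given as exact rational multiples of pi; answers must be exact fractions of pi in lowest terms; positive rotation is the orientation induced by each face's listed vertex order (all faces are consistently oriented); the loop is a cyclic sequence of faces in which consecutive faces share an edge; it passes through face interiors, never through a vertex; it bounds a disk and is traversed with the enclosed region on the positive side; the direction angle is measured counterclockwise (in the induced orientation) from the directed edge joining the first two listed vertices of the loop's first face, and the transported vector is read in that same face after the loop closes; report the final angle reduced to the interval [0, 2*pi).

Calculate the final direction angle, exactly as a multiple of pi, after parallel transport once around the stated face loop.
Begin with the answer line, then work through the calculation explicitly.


Answer: final direction angle = (2/3)*pi

enclosed vertex P4: corner angles sum to 2*pi, defect = 2*pi - 2*pi = 0
adding the enclosed defects to the starting angle (mod 2*pi, induced orientation) gives the holonomy
final angle = (2/3)*pi + 0 = (2/3)*pi (mod 2*pi)


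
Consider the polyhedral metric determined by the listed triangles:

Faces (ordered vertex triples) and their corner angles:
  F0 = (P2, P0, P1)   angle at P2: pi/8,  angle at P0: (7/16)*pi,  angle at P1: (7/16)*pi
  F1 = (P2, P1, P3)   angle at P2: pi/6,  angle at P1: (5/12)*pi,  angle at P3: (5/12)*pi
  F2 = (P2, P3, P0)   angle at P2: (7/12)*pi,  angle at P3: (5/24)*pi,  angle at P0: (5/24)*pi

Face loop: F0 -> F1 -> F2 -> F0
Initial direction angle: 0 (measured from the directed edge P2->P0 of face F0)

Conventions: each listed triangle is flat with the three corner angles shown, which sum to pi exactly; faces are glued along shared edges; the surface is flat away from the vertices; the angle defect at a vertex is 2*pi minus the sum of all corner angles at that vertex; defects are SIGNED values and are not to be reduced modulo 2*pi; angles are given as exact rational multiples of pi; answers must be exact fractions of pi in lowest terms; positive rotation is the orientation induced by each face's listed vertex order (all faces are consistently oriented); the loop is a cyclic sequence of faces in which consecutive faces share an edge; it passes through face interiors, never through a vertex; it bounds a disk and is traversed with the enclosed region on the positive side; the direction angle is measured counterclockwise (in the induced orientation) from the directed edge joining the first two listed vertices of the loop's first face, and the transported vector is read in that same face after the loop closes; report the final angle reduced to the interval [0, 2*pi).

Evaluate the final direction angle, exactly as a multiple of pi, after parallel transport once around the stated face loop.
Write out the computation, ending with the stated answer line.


enclosed vertex P2: corner angles sum to (7/8)*pi, defect = 2*pi - (7/8)*pi = (9/8)*pi
summing the enclosed defects onto the initial angle, mod 2*pi in the induced orientation:
final angle = 0 + (9/8)*pi = (9/8)*pi (mod 2*pi)

Answer: final direction angle = (9/8)*pi


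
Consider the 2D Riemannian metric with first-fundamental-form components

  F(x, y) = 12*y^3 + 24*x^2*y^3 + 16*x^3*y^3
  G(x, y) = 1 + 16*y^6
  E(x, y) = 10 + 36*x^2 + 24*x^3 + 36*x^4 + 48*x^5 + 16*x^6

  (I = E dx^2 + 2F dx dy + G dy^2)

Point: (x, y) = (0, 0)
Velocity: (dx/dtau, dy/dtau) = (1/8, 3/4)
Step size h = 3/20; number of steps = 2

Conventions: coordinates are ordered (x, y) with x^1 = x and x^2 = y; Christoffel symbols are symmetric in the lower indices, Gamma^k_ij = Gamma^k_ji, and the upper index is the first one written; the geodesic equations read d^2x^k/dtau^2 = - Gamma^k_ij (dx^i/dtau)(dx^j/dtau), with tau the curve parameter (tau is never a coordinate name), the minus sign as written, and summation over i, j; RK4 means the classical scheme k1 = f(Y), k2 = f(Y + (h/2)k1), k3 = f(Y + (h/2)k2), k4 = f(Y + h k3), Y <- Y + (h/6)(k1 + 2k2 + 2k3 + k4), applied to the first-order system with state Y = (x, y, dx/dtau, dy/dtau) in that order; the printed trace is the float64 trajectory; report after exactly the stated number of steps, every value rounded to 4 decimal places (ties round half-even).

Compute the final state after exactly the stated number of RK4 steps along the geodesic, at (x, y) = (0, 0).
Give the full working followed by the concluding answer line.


f(Y) = (dx/dtau, dy/dtau, -Gamma^x_ij Y'^i Y'^j, -Gamma^y_ij Y'^i Y'^j) with the Gammas evaluated at the stage position; h = 0.150000; intermediate values shown to 6 dp
step 0: x = 0.0000, y = 0.0000, dx/dtau = 0.1250, dy/dtau = 0.7500
step 1:
  k1: at (x, y) = (0.000000, 0.000000), (dx/dtau, dy/dtau) = (0.125000, 0.750000); Gamma_xxx = 0.000000, Gamma_xxy = 0.000000, Gamma_xyy = 0.000000, Gamma_yxx = 0.000000, Gamma_yxy = 0.000000, Gamma_yyy = 0.000000; k1 = (0.125000, 0.750000, 0.000000, 0.000000)
  k2: at (x, y) = (0.009375, 0.056250), (dx/dtau, dy/dtau) = (0.125000, 0.750000); Gamma_xxx = 0.034062, Gamma_xxy = 0.000000, Gamma_xyy = 0.011389, Gamma_yxx = 0.000008, Gamma_yxy = 0.000000, Gamma_yyy = 0.000003; k2 = (0.125000, 0.750000, -0.006939, -0.000002)
  k3: at (x, y) = (0.009375, 0.056250), (dx/dtau, dy/dtau) = (0.124480, 0.750000); Gamma_xxx = 0.034062, Gamma_xxy = 0.000000, Gamma_xyy = 0.011389, Gamma_yxx = 0.000008, Gamma_yxy = 0.000000, Gamma_yyy = 0.000003; k3 = (0.124480, 0.750000, -0.006934, -0.000002)
  k4: at (x, y) = (0.018672, 0.112500), (dx/dtau, dy/dtau) = (0.123960, 0.750000); Gamma_xxx = 0.068435, Gamma_xxy = 0.000000, Gamma_xyy = 0.045537, Gamma_yxx = 0.000130, Gamma_yxy = 0.000000, Gamma_yyy = 0.000086; k4 = (0.123960, 0.750000, -0.026666, -0.000051)
  Y <- Y + (h/6)(k1 + 2k2 + 2k3 + k4): x = 0.0187, y = 0.1125, dx/dtau = 0.1236, dy/dtau = 0.7500
step 2:
  k1: at (x, y) = (0.018698, 0.112500), (dx/dtau, dy/dtau) = (0.123640, 0.749999); Gamma_xxx = 0.068532, Gamma_xxy = 0.000000, Gamma_xyy = 0.045537, Gamma_yxx = 0.000130, Gamma_yxy = 0.000000, Gamma_yyy = 0.000086; k1 = (0.123640, 0.749999, -0.026662, -0.000051)
  k2: at (x, y) = (0.027971, 0.168750), (dx/dtau, dy/dtau) = (0.121640, 0.749995); Gamma_xxx = 0.103376, Gamma_xxy = 0.000000, Gamma_xyy = 0.102381, Gamma_yxx = 0.000661, Gamma_yxy = 0.000000, Gamma_yyy = 0.000655; k2 = (0.121640, 0.749995, -0.059118, -0.000378)
  k3: at (x, y) = (0.027821, 0.168750), (dx/dtau, dy/dtau) = (0.119206, 0.749970); Gamma_xxx = 0.102808, Gamma_xxy = 0.000000, Gamma_xyy = 0.102382, Gamma_yxx = 0.000658, Gamma_yxy = 0.000000, Gamma_yyy = 0.000655; k3 = (0.119206, 0.749970, -0.059046, -0.000378)
  k4: at (x, y) = (0.036579, 0.224996), (dx/dtau, dy/dtau) = (0.114783, 0.749942); Gamma_xxx = 0.136174, Gamma_xxy = 0.000000, Gamma_xyy = 0.181806, Gamma_yxx = 0.002062, Gamma_yxy = 0.000000, Gamma_yyy = 0.002753; k4 = (0.114783, 0.749942, -0.104044, -0.001576)
  Y <- Y + (h/6)(k1 + 2k2 + 2k3 + k4): x = 0.0367, y = 0.2250, dx/dtau = 0.1145, dy/dtau = 0.7499

Answer: x = 0.0367, y = 0.2250, dx/dtau = 0.1145, dy/dtau = 0.7499


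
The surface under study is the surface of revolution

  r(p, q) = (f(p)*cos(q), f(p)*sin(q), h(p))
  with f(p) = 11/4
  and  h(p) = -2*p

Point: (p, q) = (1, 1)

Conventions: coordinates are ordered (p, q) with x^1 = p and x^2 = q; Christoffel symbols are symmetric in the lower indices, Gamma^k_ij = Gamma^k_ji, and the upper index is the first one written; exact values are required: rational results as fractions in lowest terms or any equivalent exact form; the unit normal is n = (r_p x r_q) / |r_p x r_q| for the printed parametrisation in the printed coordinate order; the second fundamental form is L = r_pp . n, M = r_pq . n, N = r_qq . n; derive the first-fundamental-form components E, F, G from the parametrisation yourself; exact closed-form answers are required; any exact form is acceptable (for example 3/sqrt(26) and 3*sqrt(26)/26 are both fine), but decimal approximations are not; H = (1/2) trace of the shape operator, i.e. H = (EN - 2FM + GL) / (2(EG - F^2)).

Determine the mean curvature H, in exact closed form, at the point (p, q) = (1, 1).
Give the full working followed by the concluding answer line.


f = 11/4, f' = 0, f'' = 0, h' = -2, h'' = 0
E = 4, F = 0, G = 121/16; answer radicand W^2 = 4
unnormalised second-form numerators: l = 0, m = 0, n = -11/2; L = l/sqrt(4), and similarly M = m/sqrt(W^2), N = n/sqrt(W^2)
H = (E*n - 2*F*m + G*l) / (2*(EG - F^2)*sqrt(W^2)); E*n - 2*F*m + G*l = -22, EG - F^2 = 121/4, so H = (-4/11)/sqrt(4)

Answer: H = -2/11


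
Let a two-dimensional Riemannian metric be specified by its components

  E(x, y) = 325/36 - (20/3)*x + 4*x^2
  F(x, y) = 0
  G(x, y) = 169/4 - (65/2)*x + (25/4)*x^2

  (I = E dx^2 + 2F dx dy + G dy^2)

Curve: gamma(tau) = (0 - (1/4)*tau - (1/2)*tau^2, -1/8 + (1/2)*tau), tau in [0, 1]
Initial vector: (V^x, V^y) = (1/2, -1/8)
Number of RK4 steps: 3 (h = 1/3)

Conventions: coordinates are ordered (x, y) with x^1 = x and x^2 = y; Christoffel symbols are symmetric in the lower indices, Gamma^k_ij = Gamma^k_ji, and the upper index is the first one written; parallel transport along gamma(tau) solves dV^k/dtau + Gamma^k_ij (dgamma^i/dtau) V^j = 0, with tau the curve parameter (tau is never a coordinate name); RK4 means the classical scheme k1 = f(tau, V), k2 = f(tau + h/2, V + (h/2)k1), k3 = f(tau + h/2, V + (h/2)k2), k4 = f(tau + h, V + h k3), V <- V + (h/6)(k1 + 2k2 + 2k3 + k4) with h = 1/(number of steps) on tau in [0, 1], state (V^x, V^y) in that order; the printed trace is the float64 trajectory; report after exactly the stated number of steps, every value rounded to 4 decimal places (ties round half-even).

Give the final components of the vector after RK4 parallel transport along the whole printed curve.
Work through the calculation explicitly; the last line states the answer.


gamma'(tau) = (-1/4 - tau, 1/2); f(tau, V)^k = -Gamma^k_ij(gamma(tau)) gamma'^i(tau) V^j; h = 1/3; intermediate values shown to 6 dp
curve data and Christoffel symbols at the stage parameters:
  tau = 0.000000: gamma = (0.000000, -0.125000), gamma' = (-0.250000, 0.500000); Gamma_xxx = -0.369231, Gamma_xxy = 0.000000, Gamma_xyy = 1.800000, Gamma_yxx = 0.000000, Gamma_yxy = -0.384615, Gamma_yyy = 0.000000
  tau = 0.166667: gamma = (-0.055556, -0.041667), gamma' = (-0.416667, 0.500000); Gamma_xxx = -0.377829, Gamma_xxy = 0.000000, Gamma_xyy = 1.763693, Gamma_yxx = 0.000000, Gamma_yxy = -0.376569, Gamma_yyy = 0.000000
  tau = 0.333333: gamma = (-0.138889, 0.041667), gamma' = (-0.583333, 0.500000); Gamma_xxx = -0.387692, Gamma_xxy = 0.000000, Gamma_xyy = 1.706538, Gamma_yxx = 0.000000, Gamma_yxy = -0.365112, Gamma_yyy = 0.000000
  tau = 0.500000: gamma = (-0.250000, 0.125000), gamma' = (-0.750000, 0.500000); Gamma_xxx = -0.395939, Gamma_xxy = 0.000000, Gamma_xyy = 1.627538, Gamma_yxx = 0.000000, Gamma_yxy = -0.350877, Gamma_yyy = 0.000000
  tau = 0.666667: gamma = (-0.388889, 0.208333), gamma' = (-0.916667, 0.500000); Gamma_xxx = -0.399899, Gamma_xxy = 0.000000, Gamma_xyy = 1.528023, Gamma_yxx = 0.000000, Gamma_yxy = -0.334572, Gamma_yyy = 0.000000
  tau = 0.833333: gamma = (-0.555556, 0.291667), gamma' = (-1.083333, 0.500000); Gamma_xxx = -0.397790, Gamma_xxy = 0.000000, Gamma_xyy = 1.412155, Gamma_yxx = 0.000000, Gamma_yxy = -0.316901, Gamma_yyy = 0.000000
  tau = 1.000000: gamma = (-0.750000, 0.375000), gamma' = (-1.250000, 0.500000); Gamma_xxx = -0.389078, Gamma_xxy = 0.000000, Gamma_xyy = 1.286263, Gamma_yxx = 0.000000, Gamma_yxy = -0.298507, Gamma_yyy = 0.000000
step 0: V^x = 0.5000, V^y = -0.1250
step 1: k1 = (0.066346, 0.108173), k2 = (0.013877, 0.113008), k3 = (0.014543, 0.111235), k4 = (-0.039153, 0.110889); V <- V + (h/6)(k1 + 2k2 + 2k3 + k4): V^x = 0.5047, V^y = -0.0879
step 2: k1 = (-0.039118, 0.110854), k2 = (-0.091421, 0.105668), k3 = (-0.088129, 0.104366), k4 = (-0.133642, 0.095803); V <- V + (h/6)(k1 + 2k2 + 2k3 + k4): V^x = 0.4751, V^y = -0.0531
step 3: k1 = (-0.133601, 0.095765), k2 = (-0.168932, 0.084504), k3 = (-0.165069, 0.084215), k4 = (-0.188220, 0.072039); V <- V + (h/6)(k1 + 2k2 + 2k3 + k4): V^x = 0.4201, V^y = -0.0250

Answer: V^x = 0.4201, V^y = -0.0250


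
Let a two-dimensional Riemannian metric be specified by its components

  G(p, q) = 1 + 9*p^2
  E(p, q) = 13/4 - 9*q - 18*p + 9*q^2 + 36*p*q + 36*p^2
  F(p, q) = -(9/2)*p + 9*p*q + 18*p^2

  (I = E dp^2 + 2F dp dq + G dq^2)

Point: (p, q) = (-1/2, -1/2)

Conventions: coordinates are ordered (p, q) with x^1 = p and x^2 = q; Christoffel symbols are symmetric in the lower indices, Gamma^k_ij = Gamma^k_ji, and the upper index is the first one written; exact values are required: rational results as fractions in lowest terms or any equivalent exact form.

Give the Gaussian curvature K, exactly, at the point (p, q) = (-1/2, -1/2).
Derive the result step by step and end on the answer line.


E = 37, F = 9, G = 13/4, EG - F^2 = 157/4 at the point
E_p = -72, E_q = -36, F_p = -27, F_q = -9/2, G_p = -9, G_q = 0
E_qq = 18, F_pq = 9, G_pp = 18
By Brioschi, K is (det M1 - det M2) divided by (EG - F^2) squared.
M1 = [[-E_qq/2 + F_pq - G_pp/2, E_p/2, F_p - E_q/2], [F_q - G_p/2, E, F], [G_q/2, F, G]] = [[-9, -36, -9], [0, 37, 9], [0, 9, 13/4]]; det M1 = -1413/4
M2 = [[0, E_q/2, G_p/2], [E_q/2, E, F], [G_p/2, F, G]] = [[0, -18, -9/2], [-18, 37, 9], [-9/2, 9, 13/4]]; det M2 = -1377/4
det M1 - det M2 = -9; K = -9 / (157/4)^2 = -144/24649

Answer: K = -144/24649


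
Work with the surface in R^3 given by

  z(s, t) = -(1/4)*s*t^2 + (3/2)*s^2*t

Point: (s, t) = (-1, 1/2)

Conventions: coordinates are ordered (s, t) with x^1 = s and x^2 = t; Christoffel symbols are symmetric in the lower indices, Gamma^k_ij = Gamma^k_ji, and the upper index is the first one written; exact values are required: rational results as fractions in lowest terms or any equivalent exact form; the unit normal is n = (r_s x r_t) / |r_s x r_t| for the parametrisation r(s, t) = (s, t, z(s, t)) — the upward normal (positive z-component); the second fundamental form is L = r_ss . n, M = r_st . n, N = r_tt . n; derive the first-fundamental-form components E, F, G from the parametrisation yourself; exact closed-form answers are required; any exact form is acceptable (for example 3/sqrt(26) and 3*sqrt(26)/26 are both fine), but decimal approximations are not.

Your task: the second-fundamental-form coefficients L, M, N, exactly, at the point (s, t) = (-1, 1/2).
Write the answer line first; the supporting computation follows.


Answer: L = 8*sqrt(185)/185, M = -52*sqrt(185)/555, N = 8*sqrt(185)/555

z_s = -25/16, z_t = 7/4, z_ss = 3/2, z_st = -13/4, z_tt = 1/2
E = 881/256, F = -175/64, G = 65/16; answer radicand W^2 = 1665/256
unnormalised second-form numerators: l = 3/2, m = -13/4, n = 1/2; L = l/sqrt(1665/256), and similarly M = m/sqrt(W^2), N = n/sqrt(W^2)


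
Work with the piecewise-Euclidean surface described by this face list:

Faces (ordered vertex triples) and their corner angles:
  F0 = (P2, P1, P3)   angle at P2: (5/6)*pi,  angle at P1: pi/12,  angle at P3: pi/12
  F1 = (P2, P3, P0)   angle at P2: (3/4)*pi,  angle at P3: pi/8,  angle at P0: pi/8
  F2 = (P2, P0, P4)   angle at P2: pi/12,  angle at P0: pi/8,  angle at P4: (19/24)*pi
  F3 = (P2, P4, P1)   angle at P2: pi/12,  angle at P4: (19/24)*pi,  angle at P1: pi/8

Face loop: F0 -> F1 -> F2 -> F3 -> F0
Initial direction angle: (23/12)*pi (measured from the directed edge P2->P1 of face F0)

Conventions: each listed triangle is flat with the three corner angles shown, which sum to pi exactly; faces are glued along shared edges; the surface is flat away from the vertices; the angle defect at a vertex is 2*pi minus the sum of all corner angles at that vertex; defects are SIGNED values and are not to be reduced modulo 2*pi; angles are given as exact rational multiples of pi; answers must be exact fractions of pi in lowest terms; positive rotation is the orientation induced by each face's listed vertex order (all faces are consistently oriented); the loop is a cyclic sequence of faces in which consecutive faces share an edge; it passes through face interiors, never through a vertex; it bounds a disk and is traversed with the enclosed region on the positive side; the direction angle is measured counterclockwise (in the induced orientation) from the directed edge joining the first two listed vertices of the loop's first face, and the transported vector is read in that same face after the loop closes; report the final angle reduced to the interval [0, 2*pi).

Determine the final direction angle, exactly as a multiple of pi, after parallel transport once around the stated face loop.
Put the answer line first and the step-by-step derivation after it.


Answer: final direction angle = pi/6

enclosed vertex P2: corner angles sum to (7/4)*pi, defect = 2*pi - (7/4)*pi = pi/4
adding the enclosed defects to the starting angle (mod 2*pi, induced orientation) gives the holonomy
final angle = (23/12)*pi + pi/4 = pi/6 (mod 2*pi)


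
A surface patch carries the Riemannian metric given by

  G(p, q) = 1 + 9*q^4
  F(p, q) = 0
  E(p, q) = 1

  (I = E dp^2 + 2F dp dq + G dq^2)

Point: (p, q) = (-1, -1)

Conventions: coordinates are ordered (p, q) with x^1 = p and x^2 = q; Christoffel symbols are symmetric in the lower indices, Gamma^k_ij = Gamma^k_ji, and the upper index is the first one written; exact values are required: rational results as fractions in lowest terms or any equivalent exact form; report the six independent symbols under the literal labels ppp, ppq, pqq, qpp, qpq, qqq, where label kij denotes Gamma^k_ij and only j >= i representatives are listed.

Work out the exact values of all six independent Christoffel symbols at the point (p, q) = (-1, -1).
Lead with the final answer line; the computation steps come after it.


Answer: Gamma_ppp = 0, Gamma_ppq = 0, Gamma_pqq = 0, Gamma_qpp = 0, Gamma_qpq = 0, Gamma_qqq = -9/5

E = 1, F = 0, G = 10 at the point
E_p = 0, E_q = 0, F_p = 0, F_q = 0, G_p = 0, G_q = -36
EG - F^2 = 10;  g^inv = (1/10) * [[10, 0], [0, 1]]
first-kind symbols [ij,l] = (1/2)(d_i g_jl + d_j g_il - d_l g_ij): [pp,p] = E_p/2 = 0, [pp,q] = F_p - E_q/2 = 0, [pq,p] = E_q/2 = 0, [pq,q] = G_p/2 = 0, [qq,p] = F_q - G_p/2 = 0, [qq,q] = G_q/2 = -18
Gamma^p_ij = (G*[ij,p] - F*[ij,q])/(EG - F^2), Gamma^q_ij = (E*[ij,q] - F*[ij,p])/(EG - F^2)


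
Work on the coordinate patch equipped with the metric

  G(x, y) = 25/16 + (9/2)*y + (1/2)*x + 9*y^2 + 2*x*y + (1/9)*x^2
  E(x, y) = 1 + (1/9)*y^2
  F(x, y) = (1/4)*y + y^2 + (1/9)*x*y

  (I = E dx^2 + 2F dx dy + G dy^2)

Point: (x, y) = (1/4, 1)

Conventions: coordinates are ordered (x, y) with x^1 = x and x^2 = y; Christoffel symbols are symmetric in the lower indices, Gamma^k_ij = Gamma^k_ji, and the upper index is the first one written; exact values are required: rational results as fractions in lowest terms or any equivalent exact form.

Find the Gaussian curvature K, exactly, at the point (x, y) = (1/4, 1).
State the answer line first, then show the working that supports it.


Answer: K = -144/323761

E = 10/9, F = 23/18, G = 565/36, EG - F^2 = 569/36 at the point
E_x = 0, E_y = 2/9, F_x = 1/9, F_y = 41/18, G_x = 23/9, G_y = 23
E_yy = 2/9, F_xy = 1/9, G_xx = 2/9
Apply the Brioschi formula K = (det M1 - det M2)/(EG - F^2)^2 over the derivative matrices of E, F, G.
M1 = [[-E_yy/2 + F_xy - G_xx/2, E_x/2, F_x - E_y/2], [F_y - G_x/2, E, F], [G_y/2, F, G]] = [[-1/9, 0, 0], [1, 10/9, 23/18], [23/2, 23/18, 565/36]]; det M1 = -569/324
M2 = [[0, E_y/2, G_x/2], [E_y/2, E, F], [G_x/2, F, G]] = [[0, 1/9, 23/18], [1/9, 10/9, 23/18], [23/18, 23/18, 565/36]]; det M2 = -533/324
det M1 - det M2 = -1/9; K = -1/9 / (569/36)^2 = -144/323761


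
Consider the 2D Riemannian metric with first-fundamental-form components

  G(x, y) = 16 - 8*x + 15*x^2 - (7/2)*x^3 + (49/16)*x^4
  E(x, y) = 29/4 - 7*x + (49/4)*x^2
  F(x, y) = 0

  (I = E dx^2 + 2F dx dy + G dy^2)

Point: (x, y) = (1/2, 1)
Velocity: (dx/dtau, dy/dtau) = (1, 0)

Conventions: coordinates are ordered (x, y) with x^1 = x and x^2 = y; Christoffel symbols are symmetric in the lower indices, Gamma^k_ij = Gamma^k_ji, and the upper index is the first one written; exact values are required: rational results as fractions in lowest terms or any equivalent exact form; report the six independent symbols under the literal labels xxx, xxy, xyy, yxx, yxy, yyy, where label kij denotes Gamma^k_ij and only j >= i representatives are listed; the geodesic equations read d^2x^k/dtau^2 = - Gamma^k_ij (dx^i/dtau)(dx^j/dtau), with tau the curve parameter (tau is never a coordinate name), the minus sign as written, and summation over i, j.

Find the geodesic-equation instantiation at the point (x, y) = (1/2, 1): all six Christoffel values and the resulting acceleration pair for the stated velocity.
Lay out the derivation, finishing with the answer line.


E = 109/16, F = 0, G = 3969/256 at the point
E_x = 21/4, E_y = 0, F_x = 0, F_y = 0, G_x = 189/32, G_y = 0
EG - F^2 = 432621/4096;  g^inv = (4096/432621) * [[3969/256, 0], [0, 109/16]]
first-kind symbols [ij,l] = (1/2)(d_i g_jl + d_j g_il - d_l g_ij): [xx,x] = E_x/2 = 21/8, [xx,y] = F_x - E_y/2 = 0, [xy,x] = E_y/2 = 0, [xy,y] = G_x/2 = 189/64, [yy,x] = F_y - G_x/2 = -189/64, [yy,y] = G_y/2 = 0
Gamma^x_ij = (G*[ij,x] - F*[ij,y])/(EG - F^2), Gamma^y_ij = (E*[ij,y] - F*[ij,x])/(EG - F^2)
Gamma_xxx = 42/109, Gamma_xxy = 0, Gamma_xyy = -189/436, Gamma_yxx = 0, Gamma_yxy = 4/21, Gamma_yyy = 0
d^2x/dtau^2 = -(Gamma_xxx*(1)^2 + 2*Gamma_xxy*(1)*(0) + Gamma_xyy*(0)^2) = -42/109
d^2y/dtau^2 = -(Gamma_yxx*(1)^2 + 2*Gamma_yxy*(1)*(0) + Gamma_yyy*(0)^2) = 0

Answer: Gamma_xxx = 42/109, Gamma_xxy = 0, Gamma_xyy = -189/436, Gamma_yxx = 0, Gamma_yxy = 4/21, Gamma_yyy = 0; accelerations (d^2x/dtau^2, d^2y/dtau^2) = (-42/109, 0)
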